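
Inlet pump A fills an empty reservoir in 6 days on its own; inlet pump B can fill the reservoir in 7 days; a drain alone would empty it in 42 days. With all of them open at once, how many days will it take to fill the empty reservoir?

Net rate = 1/6 + 1/7 − 1/42 = (7 + 6 − 1)/42 = 12/42 = 2/7 per day.
Filling time = 1 ÷ (2/7) = 7/2 days.

7/2 days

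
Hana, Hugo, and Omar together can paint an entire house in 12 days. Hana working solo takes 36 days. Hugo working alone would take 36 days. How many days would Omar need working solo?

Combined rate is 1/12 per day.
Known contribution: 1/36 + 1/36 = (1 + 1)/36 = 2/36 = 1/18 per day.
So Omar's rate is 1/12 − 1/18 = 1/36, meaning 36 days alone.

36 days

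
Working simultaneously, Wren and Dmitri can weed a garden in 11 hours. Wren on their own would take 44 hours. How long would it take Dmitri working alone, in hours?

Combined rate is 1/11 per hour.
Known contribution: 1/44 per hour.
So Dmitri's rate is 1/11 − 1/44 = 3/44, meaning 44/3 hours alone.

44/3 hours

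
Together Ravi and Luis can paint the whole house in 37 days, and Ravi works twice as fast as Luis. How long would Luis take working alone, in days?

111 days

Let Luis's rate be r; then Ravi's rate is 2r, so together (2 + 1)r = 3r = 1/37.
Thus r = 1/111 per day.
Luis alone: 111 days; Ravi alone: 111/2 days.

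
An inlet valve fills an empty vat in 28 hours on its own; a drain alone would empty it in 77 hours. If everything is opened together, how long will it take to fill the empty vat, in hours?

Net rate = 1/28 − 1/77 = (11 − 4)/308 = 7/308 = 1/44 per hour.
Filling time = 1 ÷ (1/44) = 44 hours.

44 hours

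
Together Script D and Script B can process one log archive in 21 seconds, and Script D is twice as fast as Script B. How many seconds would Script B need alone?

Let Script B's rate be r; then Script D's rate is 2r, so together (2 + 1)r = 3r = 1/21.
Thus r = 1/63 per second.
Script B alone: 63 seconds; Script D alone: 63/2 seconds.

63 seconds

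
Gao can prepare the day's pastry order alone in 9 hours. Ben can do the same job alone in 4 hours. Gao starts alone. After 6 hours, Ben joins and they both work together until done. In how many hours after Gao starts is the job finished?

In the first 6 hours Gao alone does 6/9 = 2/3 of the job, leaving 1/3.
Once everyone is working, combined rate: 1/9 + 1/4 = (4 + 9)/36 = 13/36 per hour.
Remaining 1/3 at 13/36 per hour takes 12/13 hours.
Total from the start = 6 + 12/13 = 90/13 hours.

90/13 hours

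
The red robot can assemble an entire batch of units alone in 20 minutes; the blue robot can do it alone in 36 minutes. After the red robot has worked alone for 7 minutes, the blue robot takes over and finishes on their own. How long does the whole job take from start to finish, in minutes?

152/5 minutes

In 7 minutes the red robot does 7/20 of the job, leaving 13/20.
The blue robot works at 1/36 per minute, so finishing takes 13/20 ÷ 1/36 = 117/5 minutes.
Total time = 7 + 117/5 = 152/5 minutes.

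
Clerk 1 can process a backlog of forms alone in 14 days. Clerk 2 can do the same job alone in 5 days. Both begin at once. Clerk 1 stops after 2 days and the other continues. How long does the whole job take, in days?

In the first 2 days the combined rate is 19/70, so 19/35 of the job is done, leaving 16/35.
After Clerk 1 leaves the rate is 1/5 per day; the remaining 16/35 takes 16/7 days.
Total = 2 + 16/7 = 30/7 days.

30/7 days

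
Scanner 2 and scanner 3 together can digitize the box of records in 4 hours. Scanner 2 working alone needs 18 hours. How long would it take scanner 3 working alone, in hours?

Combined rate is 1/4 per hour.
Known contribution: 1/18 per hour.
So scanner 3's rate is 1/4 − 1/18 = 7/36, meaning 36/7 hours alone.

36/7 hours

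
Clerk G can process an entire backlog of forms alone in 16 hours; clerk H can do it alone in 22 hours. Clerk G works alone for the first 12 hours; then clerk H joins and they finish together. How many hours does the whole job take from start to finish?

In 12 hours clerk G does 12/16 = 3/4 of the job, leaving 1/4.
Clerk G and clerk H together work at 19/176 per hour, so finishing takes 1/4 ÷ 19/176 = 44/19 hours.
Total time = 12 + 44/19 = 272/19 hours.

272/19 hours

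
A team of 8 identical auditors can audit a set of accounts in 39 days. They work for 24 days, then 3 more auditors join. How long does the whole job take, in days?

One auditor does 1/312 of the job per day.
After 24 days with 8 auditors, 8/13 is done (5/13 left).
With 11 auditors the rate is 11/312, so the rest takes 5/13 ÷ 11/312 = 120/11 days.
Total = 24 + 120/11 = 384/11 days.

384/11 days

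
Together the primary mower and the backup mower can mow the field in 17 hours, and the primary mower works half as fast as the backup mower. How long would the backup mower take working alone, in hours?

Let the backup mower's rate be r; then the primary mower's rate is (1/2)r, so together (1/2 + 1)r = (3/2)r = 1/17.
Thus r = 2/51 per hour.
The backup mower alone: 51/2 hours; the primary mower alone: 51 hours.

51/2 hours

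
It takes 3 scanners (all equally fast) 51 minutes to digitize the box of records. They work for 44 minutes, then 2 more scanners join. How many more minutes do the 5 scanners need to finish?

21/5 minutes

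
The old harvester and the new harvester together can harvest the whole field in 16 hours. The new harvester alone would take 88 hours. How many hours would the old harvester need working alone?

Combined rate is 1/16 per hour.
Known contribution: 1/88 per hour.
So the old harvester's rate is 1/16 − 1/88 = 9/176, meaning 176/9 hours alone.

176/9 hours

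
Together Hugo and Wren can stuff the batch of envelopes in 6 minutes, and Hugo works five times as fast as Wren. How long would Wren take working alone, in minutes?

Let Wren's rate be r; then Hugo's rate is 5r, so together (5 + 1)r = 6r = 1/6.
Thus r = 1/36 per minute.
Wren alone: 36 minutes; Hugo alone: 36/5 minutes.

36 minutes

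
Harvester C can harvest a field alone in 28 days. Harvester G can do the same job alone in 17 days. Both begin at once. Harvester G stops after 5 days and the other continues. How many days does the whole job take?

336/17 days

In the first 5 days the combined rate is 45/476, so 225/476 of the job is done, leaving 251/476.
After Harvester G leaves the rate is 1/28 per day; the remaining 251/476 takes 251/17 days.
Total = 5 + 251/17 = 336/17 days.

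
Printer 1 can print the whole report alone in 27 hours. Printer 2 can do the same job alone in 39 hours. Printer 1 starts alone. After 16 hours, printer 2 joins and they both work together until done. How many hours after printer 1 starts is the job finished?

45/2 hours

In the first 16 hours printer 1 alone does 16/27 of the job, leaving 11/27.
Once everyone is working, combined rate: 1/27 + 1/39 = (13 + 9)/351 = 22/351 per hour.
Remaining 11/27 at 22/351 per hour takes 13/2 hours.
Total from the start = 16 + 13/2 = 45/2 hours.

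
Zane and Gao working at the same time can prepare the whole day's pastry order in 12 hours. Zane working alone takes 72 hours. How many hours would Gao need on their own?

72/5 hours

Combined rate is 1/12 per hour.
Known contribution: 1/72 per hour.
So Gao's rate is 1/12 − 1/72 = 5/72, meaning 72/5 hours alone.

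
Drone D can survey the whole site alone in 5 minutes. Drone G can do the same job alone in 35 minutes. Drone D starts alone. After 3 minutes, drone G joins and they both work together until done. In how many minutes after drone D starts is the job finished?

In the first 3 minutes drone D alone does 3/5 of the job, leaving 2/5.
Once everyone is working, combined rate: 1/5 + 1/35 = (7 + 1)/35 = 8/35 per minute.
Remaining 2/5 at 8/35 per minute takes 7/4 minutes.
Total from the start = 3 + 7/4 = 19/4 minutes.

19/4 minutes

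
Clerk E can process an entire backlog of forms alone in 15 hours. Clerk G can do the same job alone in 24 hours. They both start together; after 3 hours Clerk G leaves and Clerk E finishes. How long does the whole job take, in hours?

105/8 hours

In the first 3 hours the combined rate is 13/120, so 13/40 of the job is done, leaving 27/40.
After Clerk G leaves the rate is 1/15 per hour; the remaining 27/40 takes 81/8 hours.
Total = 3 + 81/8 = 105/8 hours.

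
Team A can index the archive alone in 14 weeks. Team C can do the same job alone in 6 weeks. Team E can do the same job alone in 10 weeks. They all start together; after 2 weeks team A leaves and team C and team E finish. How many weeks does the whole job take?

In the first 2 weeks the combined rate is 71/210, so 71/105 of the job is done, leaving 34/105.
After team A leaves the rate is 4/15 per week; the remaining 34/105 takes 17/14 weeks.
Total = 2 + 17/14 = 45/14 weeks.

45/14 weeks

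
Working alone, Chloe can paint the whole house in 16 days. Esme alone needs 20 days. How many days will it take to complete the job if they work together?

Combined rate: 1/16 + 1/20 = (5 + 4)/80 = 9/80 per day.
Time = 1 ÷ (9/80) = 80/9 days.

80/9 days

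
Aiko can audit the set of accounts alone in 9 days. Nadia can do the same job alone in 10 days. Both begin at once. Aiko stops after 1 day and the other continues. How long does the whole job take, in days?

In the first 1 day the combined rate is 19/90, so 19/90 of the job is done, leaving 71/90.
After Aiko leaves the rate is 1/10 per day; the remaining 71/90 takes 71/9 days.
Total = 1 + 71/9 = 80/9 days.

80/9 days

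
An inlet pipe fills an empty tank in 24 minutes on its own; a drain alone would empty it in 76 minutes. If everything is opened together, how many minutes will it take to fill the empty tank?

Net rate = 1/24 − 1/76 = (19 − 6)/456 = 13/456 per minute.
Filling time = 1 ÷ (13/456) = 456/13 minutes.

456/13 minutes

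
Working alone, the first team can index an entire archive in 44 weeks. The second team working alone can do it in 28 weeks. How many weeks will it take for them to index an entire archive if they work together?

154/9 weeks

Combined rate: 1/44 + 1/28 = (7 + 11)/308 = 18/308 = 9/154 per week.
Time = 1 ÷ (9/154) = 154/9 weeks.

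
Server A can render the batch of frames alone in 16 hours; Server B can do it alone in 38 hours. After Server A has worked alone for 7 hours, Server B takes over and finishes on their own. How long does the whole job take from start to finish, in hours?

227/8 hours

In 7 hours Server A does 7/16 of the job, leaving 9/16.
Server B works at 1/38 per hour, so finishing takes 9/16 ÷ 1/38 = 171/8 hours.
Total time = 7 + 171/8 = 227/8 hours.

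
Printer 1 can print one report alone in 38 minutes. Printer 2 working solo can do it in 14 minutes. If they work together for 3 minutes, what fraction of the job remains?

94/133

Combined rate: 1/38 + 1/14 = (7 + 19)/266 = 26/266 = 13/133 per minute.
In 3 minutes they complete 3·13/133 = 39/133 of the job.
So 94/133 remains.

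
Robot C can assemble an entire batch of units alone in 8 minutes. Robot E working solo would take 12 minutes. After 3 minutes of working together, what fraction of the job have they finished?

Combined rate: 1/8 + 1/12 = (3 + 2)/24 = 5/24 per minute.
In 3 minutes they complete 3·5/24 = 5/8 of the job.

5/8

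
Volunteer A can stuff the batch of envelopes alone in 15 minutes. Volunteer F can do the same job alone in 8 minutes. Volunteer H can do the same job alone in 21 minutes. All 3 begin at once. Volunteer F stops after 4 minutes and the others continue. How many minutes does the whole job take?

35/8 minutes

In the first 4 minutes the combined rate is 67/280, so 67/70 of the job is done, leaving 3/70.
After Volunteer F leaves the rate is 4/35 per minute; the remaining 3/70 takes 3/8 minutes.
Total = 4 + 3/8 = 35/8 minutes.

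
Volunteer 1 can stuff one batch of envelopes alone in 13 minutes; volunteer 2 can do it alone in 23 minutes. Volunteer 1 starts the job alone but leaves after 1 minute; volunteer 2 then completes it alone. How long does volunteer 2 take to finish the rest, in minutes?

276/13 minutes

In 1 minute volunteer 1 does 1/13 of the job, leaving 12/13.
Volunteer 2 works at 1/23 per minute, so finishing takes 12/13 ÷ 1/23 = 276/13 minutes.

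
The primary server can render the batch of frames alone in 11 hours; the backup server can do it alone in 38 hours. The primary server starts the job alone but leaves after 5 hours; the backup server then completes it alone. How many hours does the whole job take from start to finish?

283/11 hours

In 5 hours the primary server does 5/11 of the job, leaving 6/11.
The backup server works at 1/38 per hour, so finishing takes 6/11 ÷ 1/38 = 228/11 hours.
Total time = 5 + 228/11 = 283/11 hours.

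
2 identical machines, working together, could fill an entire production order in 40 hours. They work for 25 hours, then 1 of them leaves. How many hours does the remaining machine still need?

30 hours

One machine does 1/80 of the job per hour.
After 25 hours with 2 machines, 5/8 is done (3/8 left).
With 1 machine the rate is 1/80, so the rest takes 3/8 ÷ 1/80 = 30 hours.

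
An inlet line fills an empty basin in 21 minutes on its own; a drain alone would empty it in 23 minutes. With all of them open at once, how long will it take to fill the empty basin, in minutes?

483/2 minutes

Net rate = 1/21 − 1/23 = (23 − 21)/483 = 2/483 per minute.
Filling time = 1 ÷ (2/483) = 483/2 minutes.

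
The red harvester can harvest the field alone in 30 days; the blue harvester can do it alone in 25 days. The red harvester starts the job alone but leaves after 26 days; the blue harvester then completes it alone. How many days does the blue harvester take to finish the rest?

In 26 days the red harvester does 26/30 = 13/15 of the job, leaving 2/15.
The blue harvester works at 1/25 per day, so finishing takes 2/15 ÷ 1/25 = 10/3 days.

10/3 days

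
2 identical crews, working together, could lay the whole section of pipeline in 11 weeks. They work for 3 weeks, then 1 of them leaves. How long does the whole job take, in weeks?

19 weeks

One crew does 1/22 of the job per week.
After 3 weeks with 2 crews, 3/11 is done (8/11 left).
With 1 crew the rate is 1/22, so the rest takes 8/11 ÷ 1/22 = 16 weeks.
Total = 3 + 16 = 19 weeks.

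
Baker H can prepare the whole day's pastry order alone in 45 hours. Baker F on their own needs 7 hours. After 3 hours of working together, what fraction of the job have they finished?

52/105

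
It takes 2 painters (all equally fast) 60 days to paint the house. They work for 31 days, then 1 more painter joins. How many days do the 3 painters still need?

58/3 days

One painter does 1/120 of the job per day.
After 31 days with 2 painters, 31/60 is done (29/60 left).
With 3 painters the rate is 3/120 = 1/40, so the rest takes 29/60 ÷ 1/40 = 58/3 days.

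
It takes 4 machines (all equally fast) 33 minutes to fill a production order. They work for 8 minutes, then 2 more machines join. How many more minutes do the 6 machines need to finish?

One machine does 1/132 of the job per minute.
After 8 minutes with 4 machines, 8/33 is done (25/33 left).
With 6 machines the rate is 6/132 = 1/22, so the rest takes 25/33 ÷ 1/22 = 50/3 minutes.

50/3 minutes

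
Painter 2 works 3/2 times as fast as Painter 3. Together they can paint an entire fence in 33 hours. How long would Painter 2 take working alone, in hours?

55 hours

Let Painter 3's rate be r; then Painter 2's rate is (3/2)r, so together (3/2 + 1)r = (5/2)r = 1/33.
Thus r = 2/165 per hour.
Painter 3 alone: 165/2 hours; Painter 2 alone: 55 hours.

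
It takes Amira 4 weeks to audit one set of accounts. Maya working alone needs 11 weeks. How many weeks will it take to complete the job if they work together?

Combined rate: 1/4 + 1/11 = (11 + 4)/44 = 15/44 per week.
Time = 1 ÷ (15/44) = 44/15 weeks.

44/15 weeks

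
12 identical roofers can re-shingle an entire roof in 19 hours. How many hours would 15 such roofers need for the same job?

76/5 hours

Total work is 12·19 = 228 roofer-hours.
With 15 roofers: 228/15 = 76/5 hours.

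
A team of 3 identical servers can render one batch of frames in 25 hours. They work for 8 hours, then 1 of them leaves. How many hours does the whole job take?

67/2 hours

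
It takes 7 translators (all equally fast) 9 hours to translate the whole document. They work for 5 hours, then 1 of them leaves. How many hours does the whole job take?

One translator does 1/63 of the job per hour.
After 5 hours with 7 translators, 5/9 is done (4/9 left).
With 6 translators the rate is 6/63 = 2/21, so the rest takes 4/9 ÷ 2/21 = 14/3 hours.
Total = 5 + 14/3 = 29/3 hours.

29/3 hours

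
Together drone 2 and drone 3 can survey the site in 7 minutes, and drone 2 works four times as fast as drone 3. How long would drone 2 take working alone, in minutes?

35/4 minutes

Let drone 3's rate be r; then drone 2's rate is 4r, so together (4 + 1)r = 5r = 1/7.
Thus r = 1/35 per minute.
Drone 3 alone: 35 minutes; drone 2 alone: 35/4 minutes.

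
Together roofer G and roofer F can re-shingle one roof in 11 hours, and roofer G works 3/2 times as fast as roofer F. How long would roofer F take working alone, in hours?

55/2 hours

Let roofer F's rate be r; then roofer G's rate is (3/2)r, so together (3/2 + 1)r = (5/2)r = 1/11.
Thus r = 2/55 per hour.
Roofer F alone: 55/2 hours; roofer G alone: 55/3 hours.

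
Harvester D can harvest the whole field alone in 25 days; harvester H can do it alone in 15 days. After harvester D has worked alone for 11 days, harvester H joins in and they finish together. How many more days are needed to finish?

21/4 days

In 11 days harvester D does 11/25 of the job, leaving 14/25.
Harvester D and harvester H together work at 8/75 per day, so finishing takes 14/25 ÷ 8/75 = 21/4 days.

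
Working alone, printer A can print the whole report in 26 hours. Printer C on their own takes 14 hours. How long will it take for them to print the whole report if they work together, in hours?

Combined rate: 1/26 + 1/14 = (7 + 13)/182 = 20/182 = 10/91 per hour.
Time = 1 ÷ (10/91) = 91/10 hours.

91/10 hours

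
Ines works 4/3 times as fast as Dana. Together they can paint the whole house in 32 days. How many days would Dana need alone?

Let Dana's rate be r; then Ines's rate is (4/3)r, so together (4/3 + 1)r = (7/3)r = 1/32.
Thus r = 3/224 per day.
Dana alone: 224/3 days; Ines alone: 56 days.

224/3 days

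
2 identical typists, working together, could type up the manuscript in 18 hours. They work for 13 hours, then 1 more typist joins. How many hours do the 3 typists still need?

One typist does 1/36 of the job per hour.
After 13 hours with 2 typists, 13/18 is done (5/18 left).
With 3 typists the rate is 3/36 = 1/12, so the rest takes 5/18 ÷ 1/12 = 10/3 hours.

10/3 hours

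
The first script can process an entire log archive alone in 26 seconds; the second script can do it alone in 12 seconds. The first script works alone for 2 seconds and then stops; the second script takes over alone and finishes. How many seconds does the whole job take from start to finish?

170/13 seconds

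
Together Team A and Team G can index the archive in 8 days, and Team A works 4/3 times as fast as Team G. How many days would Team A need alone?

14 days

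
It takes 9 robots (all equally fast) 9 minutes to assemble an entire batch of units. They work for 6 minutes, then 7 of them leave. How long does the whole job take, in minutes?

One robot does 1/81 of the job per minute.
After 6 minutes with 9 robots, 2/3 is done (1/3 left).
With 2 robots the rate is 2/81, so the rest takes 1/3 ÷ 2/81 = 27/2 minutes.
Total = 6 + 27/2 = 39/2 minutes.

39/2 minutes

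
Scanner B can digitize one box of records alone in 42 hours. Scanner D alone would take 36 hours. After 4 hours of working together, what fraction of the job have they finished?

13/63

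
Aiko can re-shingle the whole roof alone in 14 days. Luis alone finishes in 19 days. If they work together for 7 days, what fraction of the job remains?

Combined rate: 1/14 + 1/19 = (19 + 14)/266 = 33/266 per day.
In 7 days they complete 7·33/266 = 33/38 of the job.
So 5/38 remains.

5/38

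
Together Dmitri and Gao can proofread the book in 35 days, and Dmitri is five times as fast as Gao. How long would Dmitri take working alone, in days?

Let Gao's rate be r; then Dmitri's rate is 5r, so together (5 + 1)r = 6r = 1/35.
Thus r = 1/210 per day.
Gao alone: 210 days; Dmitri alone: 42 days.

42 days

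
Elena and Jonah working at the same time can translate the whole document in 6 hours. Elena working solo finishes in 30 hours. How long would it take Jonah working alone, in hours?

15/2 hours

Combined rate is 1/6 per hour.
Known contribution: 1/30 per hour.
So Jonah's rate is 1/6 − 1/30 = 2/15, meaning 15/2 hours alone.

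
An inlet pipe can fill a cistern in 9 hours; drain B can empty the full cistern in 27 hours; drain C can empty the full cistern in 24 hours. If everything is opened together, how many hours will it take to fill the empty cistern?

Net rate = 1/9 − 1/27 − 1/24 = (24 − 8 − 9)/216 = 7/216 per hour.
Filling time = 1 ÷ (7/216) = 216/7 hours.

216/7 hours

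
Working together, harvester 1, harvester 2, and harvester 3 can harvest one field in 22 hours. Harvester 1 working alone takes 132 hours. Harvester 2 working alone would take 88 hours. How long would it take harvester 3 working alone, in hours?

264/7 hours

Combined rate is 1/22 per hour.
Known contribution: 1/132 + 1/88 = (2 + 3)/264 = 5/264 per hour.
So harvester 3's rate is 1/22 − 5/264 = 7/264, meaning 264/7 hours alone.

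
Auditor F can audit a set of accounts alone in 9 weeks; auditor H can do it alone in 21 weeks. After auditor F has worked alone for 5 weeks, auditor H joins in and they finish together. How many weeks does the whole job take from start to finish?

In 5 weeks auditor F does 5/9 of the job, leaving 4/9.
Auditor F and auditor H together work at 10/63 per week, so finishing takes 4/9 ÷ 10/63 = 14/5 weeks.
Total time = 5 + 14/5 = 39/5 weeks.

39/5 weeks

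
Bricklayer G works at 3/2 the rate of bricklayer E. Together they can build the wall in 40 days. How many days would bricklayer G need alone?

Let bricklayer E's rate be r; then bricklayer G's rate is (3/2)r, so together (3/2 + 1)r = (5/2)r = 1/40.
Thus r = 1/100 per day.
Bricklayer E alone: 100 days; bricklayer G alone: 200/3 days.

200/3 days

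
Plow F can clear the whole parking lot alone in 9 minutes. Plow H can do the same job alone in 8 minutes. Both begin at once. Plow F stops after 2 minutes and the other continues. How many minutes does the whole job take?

In the first 2 minutes the combined rate is 17/72, so 17/36 of the job is done, leaving 19/36.
After plow F leaves the rate is 1/8 per minute; the remaining 19/36 takes 38/9 minutes.
Total = 2 + 38/9 = 56/9 minutes.

56/9 minutes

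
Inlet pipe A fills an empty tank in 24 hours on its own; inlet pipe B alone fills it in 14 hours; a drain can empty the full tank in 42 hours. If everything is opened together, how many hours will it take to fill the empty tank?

Net rate = 1/24 + 1/14 − 1/42 = (7 + 12 − 4)/168 = 15/168 = 5/56 per hour.
Filling time = 1 ÷ (5/56) = 56/5 hours.

56/5 hours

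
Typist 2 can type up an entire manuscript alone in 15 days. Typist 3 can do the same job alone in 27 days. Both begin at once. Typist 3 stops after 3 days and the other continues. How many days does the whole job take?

In the first 3 days the combined rate is 14/135, so 14/45 of the job is done, leaving 31/45.
After Typist 3 leaves the rate is 1/15 per day; the remaining 31/45 takes 31/3 days.
Total = 3 + 31/3 = 40/3 days.

40/3 days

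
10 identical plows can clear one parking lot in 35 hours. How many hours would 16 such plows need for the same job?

Total work is 10·35 = 350 plow-hours.
With 16 plows: 350/16 = 175/8 hours.

175/8 hours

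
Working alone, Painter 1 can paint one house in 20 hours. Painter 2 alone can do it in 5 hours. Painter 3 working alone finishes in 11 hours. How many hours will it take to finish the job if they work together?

44/15 hours

Combined rate: 1/20 + 1/5 + 1/11 = (11 + 44 + 20)/220 = 75/220 = 15/44 per hour.
Time = 1 ÷ (15/44) = 44/15 hours.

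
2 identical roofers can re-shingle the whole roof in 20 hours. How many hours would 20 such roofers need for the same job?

Total work is 2·20 = 40 roofer-hours.
With 20 roofers: 40/20 = 2 hours.

2 hours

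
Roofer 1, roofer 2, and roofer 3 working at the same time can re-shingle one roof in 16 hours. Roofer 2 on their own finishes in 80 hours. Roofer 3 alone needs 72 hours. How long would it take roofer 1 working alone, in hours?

Combined rate is 1/16 per hour.
Known contribution: 1/80 + 1/72 = (9 + 10)/720 = 19/720 per hour.
So roofer 1's rate is 1/16 − 19/720 = 13/360, meaning 360/13 hours alone.

360/13 hours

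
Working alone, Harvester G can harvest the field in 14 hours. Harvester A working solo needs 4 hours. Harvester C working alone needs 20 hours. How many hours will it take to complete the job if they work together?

35/13 hours

Combined rate: 1/14 + 1/4 + 1/20 = (10 + 35 + 7)/140 = 52/140 = 13/35 per hour.
Time = 1 ÷ (13/35) = 35/13 hours.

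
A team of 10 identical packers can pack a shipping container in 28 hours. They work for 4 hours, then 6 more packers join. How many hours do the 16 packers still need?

15 hours

One packer does 1/280 of the job per hour.
After 4 hours with 10 packers, 1/7 is done (6/7 left).
With 16 packers the rate is 16/280 = 2/35, so the rest takes 6/7 ÷ 2/35 = 15 hours.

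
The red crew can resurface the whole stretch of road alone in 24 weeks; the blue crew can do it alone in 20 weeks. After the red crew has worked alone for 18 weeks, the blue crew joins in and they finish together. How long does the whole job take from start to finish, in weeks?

228/11 weeks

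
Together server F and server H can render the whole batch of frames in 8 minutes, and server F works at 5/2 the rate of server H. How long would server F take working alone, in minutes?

56/5 minutes

Let server H's rate be r; then server F's rate is (5/2)r, so together (5/2 + 1)r = (7/2)r = 1/8.
Thus r = 1/28 per minute.
Server H alone: 28 minutes; server F alone: 56/5 minutes.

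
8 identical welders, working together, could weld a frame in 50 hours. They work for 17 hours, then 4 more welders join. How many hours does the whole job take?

39 hours

One welder does 1/400 of the job per hour.
After 17 hours with 8 welders, 17/50 is done (33/50 left).
With 12 welders the rate is 12/400 = 3/100, so the rest takes 33/50 ÷ 3/100 = 22 hours.
Total = 17 + 22 = 39 hours.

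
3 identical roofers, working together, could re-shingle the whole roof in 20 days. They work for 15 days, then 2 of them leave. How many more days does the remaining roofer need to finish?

15 days

One roofer does 1/60 of the job per day.
After 15 days with 3 roofers, 3/4 is done (1/4 left).
With 1 roofer the rate is 1/60, so the rest takes 1/4 ÷ 1/60 = 15 days.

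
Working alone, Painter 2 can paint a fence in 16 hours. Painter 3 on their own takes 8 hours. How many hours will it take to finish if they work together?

Combined rate: 1/16 + 1/8 = (1 + 2)/16 = 3/16 per hour.
Time = 1 ÷ (3/16) = 16/3 hours.

16/3 hours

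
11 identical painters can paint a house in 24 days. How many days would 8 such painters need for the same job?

Total work is 11·24 = 264 painter-days.
With 8 painters: 264/8 = 33 days.

33 days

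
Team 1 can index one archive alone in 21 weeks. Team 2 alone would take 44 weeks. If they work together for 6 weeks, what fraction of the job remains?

89/154

Combined rate: 1/21 + 1/44 = (44 + 21)/924 = 65/924 per week.
In 6 weeks they complete 6·65/924 = 65/154 of the job.
So 89/154 remains.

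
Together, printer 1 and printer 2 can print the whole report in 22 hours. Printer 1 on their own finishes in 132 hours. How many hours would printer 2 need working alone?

132/5 hours

Combined rate is 1/22 per hour.
Known contribution: 1/132 per hour.
So printer 2's rate is 1/22 − 1/132 = 5/132, meaning 132/5 hours alone.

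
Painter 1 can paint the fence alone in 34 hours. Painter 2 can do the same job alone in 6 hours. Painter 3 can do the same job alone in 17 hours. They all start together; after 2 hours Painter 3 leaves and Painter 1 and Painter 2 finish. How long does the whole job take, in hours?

9/2 hours

In the first 2 hours the combined rate is 13/51, so 26/51 of the job is done, leaving 25/51.
After Painter 3 leaves the rate is 10/51 per hour; the remaining 25/51 takes 5/2 hours.
Total = 2 + 5/2 = 9/2 hours.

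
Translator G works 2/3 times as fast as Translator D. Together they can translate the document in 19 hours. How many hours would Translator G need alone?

Let Translator D's rate be r; then Translator G's rate is (2/3)r, so together (2/3 + 1)r = (5/3)r = 1/19.
Thus r = 3/95 per hour.
Translator D alone: 95/3 hours; Translator G alone: 95/2 hours.

95/2 hours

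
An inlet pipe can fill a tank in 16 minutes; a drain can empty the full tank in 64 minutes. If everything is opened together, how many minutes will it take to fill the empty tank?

64/3 minutes

Net rate = 1/16 − 1/64 = (4 − 1)/64 = 3/64 per minute.
Filling time = 1 ÷ (3/64) = 64/3 minutes.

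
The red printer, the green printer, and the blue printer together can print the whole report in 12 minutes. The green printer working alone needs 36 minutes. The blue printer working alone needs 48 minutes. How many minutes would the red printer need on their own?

Combined rate is 1/12 per minute.
Known contribution: 1/36 + 1/48 = (4 + 3)/144 = 7/144 per minute.
So the red printer's rate is 1/12 − 7/144 = 5/144, meaning 144/5 minutes alone.

144/5 minutes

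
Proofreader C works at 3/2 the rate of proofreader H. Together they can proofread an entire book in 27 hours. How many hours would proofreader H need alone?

135/2 hours

Let proofreader H's rate be r; then proofreader C's rate is (3/2)r, so together (3/2 + 1)r = (5/2)r = 1/27.
Thus r = 2/135 per hour.
Proofreader H alone: 135/2 hours; proofreader C alone: 45 hours.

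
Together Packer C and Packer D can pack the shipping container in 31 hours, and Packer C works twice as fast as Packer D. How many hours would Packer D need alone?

93 hours

Let Packer D's rate be r; then Packer C's rate is 2r, so together (2 + 1)r = 3r = 1/31.
Thus r = 1/93 per hour.
Packer D alone: 93 hours; Packer C alone: 93/2 hours.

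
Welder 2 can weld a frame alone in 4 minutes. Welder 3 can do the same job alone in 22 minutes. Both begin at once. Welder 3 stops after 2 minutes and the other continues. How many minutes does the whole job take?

40/11 minutes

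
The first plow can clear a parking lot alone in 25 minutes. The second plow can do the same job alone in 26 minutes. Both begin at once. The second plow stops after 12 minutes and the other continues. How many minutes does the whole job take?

175/13 minutes

In the first 12 minutes the combined rate is 51/650, so 306/325 of the job is done, leaving 19/325.
After the second plow leaves the rate is 1/25 per minute; the remaining 19/325 takes 19/13 minutes.
Total = 12 + 19/13 = 175/13 minutes.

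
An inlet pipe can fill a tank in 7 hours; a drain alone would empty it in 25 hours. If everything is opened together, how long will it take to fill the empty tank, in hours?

175/18 hours

Net rate = 1/7 − 1/25 = (25 − 7)/175 = 18/175 per hour.
Filling time = 1 ÷ (18/175) = 175/18 hours.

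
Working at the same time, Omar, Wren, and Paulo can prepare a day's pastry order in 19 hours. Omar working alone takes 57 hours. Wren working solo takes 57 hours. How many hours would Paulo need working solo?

Combined rate is 1/19 per hour.
Known contribution: 1/57 + 1/57 = (1 + 1)/57 = 2/57 per hour.
So Paulo's rate is 1/19 − 2/57 = 1/57, meaning 57 hours alone.

57 hours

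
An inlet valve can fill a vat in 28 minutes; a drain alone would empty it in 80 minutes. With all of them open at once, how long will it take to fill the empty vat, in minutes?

Net rate = 1/28 − 1/80 = (20 − 7)/560 = 13/560 per minute.
Filling time = 1 ÷ (13/560) = 560/13 minutes.

560/13 minutes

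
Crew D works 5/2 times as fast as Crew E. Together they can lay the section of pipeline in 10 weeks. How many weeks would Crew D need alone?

Let Crew E's rate be r; then Crew D's rate is (5/2)r, so together (5/2 + 1)r = (7/2)r = 1/10.
Thus r = 1/35 per week.
Crew E alone: 35 weeks; Crew D alone: 14 weeks.

14 weeks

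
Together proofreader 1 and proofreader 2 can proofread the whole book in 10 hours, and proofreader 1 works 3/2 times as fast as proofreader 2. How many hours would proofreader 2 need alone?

25 hours

Let proofreader 2's rate be r; then proofreader 1's rate is (3/2)r, so together (3/2 + 1)r = (5/2)r = 1/10.
Thus r = 1/25 per hour.
Proofreader 2 alone: 25 hours; proofreader 1 alone: 50/3 hours.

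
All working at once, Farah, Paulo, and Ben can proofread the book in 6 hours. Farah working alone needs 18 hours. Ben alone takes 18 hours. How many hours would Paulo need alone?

18 hours

Combined rate is 1/6 per hour.
Known contribution: 1/18 + 1/18 = (1 + 1)/18 = 2/18 = 1/9 per hour.
So Paulo's rate is 1/6 − 1/9 = 1/18, meaning 18 hours alone.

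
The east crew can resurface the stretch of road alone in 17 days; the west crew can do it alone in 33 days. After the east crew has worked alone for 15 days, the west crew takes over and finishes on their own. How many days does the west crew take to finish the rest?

In 15 days the east crew does 15/17 of the job, leaving 2/17.
The west crew works at 1/33 per day, so finishing takes 2/17 ÷ 1/33 = 66/17 days.

66/17 days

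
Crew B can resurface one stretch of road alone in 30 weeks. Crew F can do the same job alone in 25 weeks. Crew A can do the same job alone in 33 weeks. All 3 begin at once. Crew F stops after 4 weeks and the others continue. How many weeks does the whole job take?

In the first 4 weeks the combined rate is 57/550, so 114/275 of the job is done, leaving 161/275.
After Crew F leaves the rate is 7/110 per week; the remaining 161/275 takes 46/5 weeks.
Total = 4 + 46/5 = 66/5 weeks.

66/5 weeks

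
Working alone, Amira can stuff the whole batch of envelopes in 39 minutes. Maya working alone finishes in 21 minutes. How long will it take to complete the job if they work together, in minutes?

Combined rate: 1/39 + 1/21 = (7 + 13)/273 = 20/273 per minute.
Time = 1 ÷ (20/273) = 273/20 minutes.

273/20 minutes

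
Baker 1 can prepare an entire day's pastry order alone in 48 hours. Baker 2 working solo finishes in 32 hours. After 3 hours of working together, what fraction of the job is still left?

27/32

Combined rate: 1/48 + 1/32 = (2 + 3)/96 = 5/96 per hour.
In 3 hours they complete 3·5/96 = 5/32 of the job.
So 27/32 remains.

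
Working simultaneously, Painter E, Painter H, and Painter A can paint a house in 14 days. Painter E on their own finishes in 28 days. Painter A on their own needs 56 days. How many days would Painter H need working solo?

56 days

Combined rate is 1/14 per day.
Known contribution: 1/28 + 1/56 = (2 + 1)/56 = 3/56 per day.
So Painter H's rate is 1/14 − 3/56 = 1/56, meaning 56 days alone.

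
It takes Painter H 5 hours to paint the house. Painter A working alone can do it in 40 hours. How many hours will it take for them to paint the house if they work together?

40/9 hours

Combined rate: 1/5 + 1/40 = (8 + 1)/40 = 9/40 per hour.
Time = 1 ÷ (9/40) = 40/9 hours.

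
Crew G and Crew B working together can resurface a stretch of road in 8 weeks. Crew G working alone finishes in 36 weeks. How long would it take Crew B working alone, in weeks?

Combined rate is 1/8 per week.
Known contribution: 1/36 per week.
So Crew B's rate is 1/8 − 1/36 = 7/72, meaning 72/7 weeks alone.

72/7 weeks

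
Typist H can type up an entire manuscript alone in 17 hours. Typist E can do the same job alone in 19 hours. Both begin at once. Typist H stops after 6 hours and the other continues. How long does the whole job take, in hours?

209/17 hours

In the first 6 hours the combined rate is 36/323, so 216/323 of the job is done, leaving 107/323.
After Typist H leaves the rate is 1/19 per hour; the remaining 107/323 takes 107/17 hours.
Total = 6 + 107/17 = 209/17 hours.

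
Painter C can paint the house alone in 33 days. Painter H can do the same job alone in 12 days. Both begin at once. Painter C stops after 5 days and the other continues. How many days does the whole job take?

112/11 days

In the first 5 days the combined rate is 5/44, so 25/44 of the job is done, leaving 19/44.
After painter C leaves the rate is 1/12 per day; the remaining 19/44 takes 57/11 days.
Total = 5 + 57/11 = 112/11 days.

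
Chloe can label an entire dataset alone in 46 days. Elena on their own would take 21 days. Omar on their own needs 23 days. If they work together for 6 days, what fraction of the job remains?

Combined rate: 1/46 + 1/21 + 1/23 = (21 + 46 + 42)/966 = 109/966 per day.
In 6 days they complete 6·109/966 = 109/161 of the job.
So 52/161 remains.

52/161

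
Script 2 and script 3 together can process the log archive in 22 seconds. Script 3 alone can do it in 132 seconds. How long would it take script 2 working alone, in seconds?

132/5 seconds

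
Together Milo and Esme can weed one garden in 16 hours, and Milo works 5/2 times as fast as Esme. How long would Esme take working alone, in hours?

Let Esme's rate be r; then Milo's rate is (5/2)r, so together (5/2 + 1)r = (7/2)r = 1/16.
Thus r = 1/56 per hour.
Esme alone: 56 hours; Milo alone: 112/5 hours.

56 hours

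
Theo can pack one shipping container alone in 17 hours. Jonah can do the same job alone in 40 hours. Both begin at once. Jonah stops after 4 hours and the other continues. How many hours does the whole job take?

In the first 4 hours the combined rate is 57/680, so 57/170 of the job is done, leaving 113/170.
After Jonah leaves the rate is 1/17 per hour; the remaining 113/170 takes 113/10 hours.
Total = 4 + 113/10 = 153/10 hours.

153/10 hours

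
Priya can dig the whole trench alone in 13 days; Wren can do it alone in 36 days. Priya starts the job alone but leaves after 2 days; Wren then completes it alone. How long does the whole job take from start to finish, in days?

In 2 days Priya does 2/13 of the job, leaving 11/13.
Wren works at 1/36 per day, so finishing takes 11/13 ÷ 1/36 = 396/13 days.
Total time = 2 + 396/13 = 422/13 days.

422/13 days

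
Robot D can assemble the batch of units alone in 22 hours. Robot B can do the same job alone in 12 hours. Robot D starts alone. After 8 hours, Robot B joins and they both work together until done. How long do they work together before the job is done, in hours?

84/17 hours

In the first 8 hours Robot D alone does 8/22 = 4/11 of the job, leaving 7/11.
Once everyone is working, combined rate: 1/22 + 1/12 = (6 + 11)/132 = 17/132 per hour.
Remaining 7/11 at 17/132 per hour takes 84/17 hours.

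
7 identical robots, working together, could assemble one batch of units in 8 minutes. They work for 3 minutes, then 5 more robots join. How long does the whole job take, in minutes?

One robot does 1/56 of the job per minute.
After 3 minutes with 7 robots, 3/8 is done (5/8 left).
With 12 robots the rate is 12/56 = 3/14, so the rest takes 5/8 ÷ 3/14 = 35/12 minutes.
Total = 3 + 35/12 = 71/12 minutes.

71/12 minutes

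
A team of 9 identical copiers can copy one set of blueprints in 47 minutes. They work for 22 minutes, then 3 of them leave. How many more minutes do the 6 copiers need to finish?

One copier does 1/423 of the job per minute.
After 22 minutes with 9 copiers, 22/47 is done (25/47 left).
With 6 copiers the rate is 6/423 = 2/141, so the rest takes 25/47 ÷ 2/141 = 75/2 minutes.

75/2 minutes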